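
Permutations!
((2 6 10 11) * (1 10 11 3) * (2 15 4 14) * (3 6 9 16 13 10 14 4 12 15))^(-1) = ((1 14 2 9 16 13 10 6 11 3)(12 15))^(-1) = (1 3 11 6 10 13 16 9 2 14)(12 15)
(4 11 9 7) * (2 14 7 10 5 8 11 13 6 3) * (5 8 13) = (2 14 7 4 5 13 6 3)(8 11 9 10) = [0, 1, 14, 2, 5, 13, 3, 4, 11, 10, 8, 9, 12, 6, 7]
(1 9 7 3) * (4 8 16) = (1 9 7 3)(4 8 16) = [0, 9, 2, 1, 8, 5, 6, 3, 16, 7, 10, 11, 12, 13, 14, 15, 4]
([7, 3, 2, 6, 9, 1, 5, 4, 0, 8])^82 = [4, 6, 2, 5, 8, 3, 1, 9, 7, 0]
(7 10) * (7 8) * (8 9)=(7 10 9 8)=[0, 1, 2, 3, 4, 5, 6, 10, 7, 8, 9]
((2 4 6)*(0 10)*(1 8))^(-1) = (0 10)(1 8)(2 6 4)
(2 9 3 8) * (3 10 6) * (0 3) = (0 3 8 2 9 10 6) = [3, 1, 9, 8, 4, 5, 0, 7, 2, 10, 6]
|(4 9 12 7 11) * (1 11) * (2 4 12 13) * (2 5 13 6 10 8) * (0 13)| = 12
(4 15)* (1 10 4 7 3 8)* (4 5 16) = (1 10 5 16 4 15 7 3 8) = [0, 10, 2, 8, 15, 16, 6, 3, 1, 9, 5, 11, 12, 13, 14, 7, 4]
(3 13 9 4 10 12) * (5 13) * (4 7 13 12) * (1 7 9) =(1 7 13)(3 5 12)(4 10) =[0, 7, 2, 5, 10, 12, 6, 13, 8, 9, 4, 11, 3, 1]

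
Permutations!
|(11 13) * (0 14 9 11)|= 5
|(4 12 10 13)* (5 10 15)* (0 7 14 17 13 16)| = |(0 7 14 17 13 4 12 15 5 10 16)| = 11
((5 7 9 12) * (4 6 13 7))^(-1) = ((4 6 13 7 9 12 5))^(-1) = (4 5 12 9 7 13 6)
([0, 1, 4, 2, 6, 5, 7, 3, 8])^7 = [0, 1, 6, 4, 7, 5, 3, 2, 8]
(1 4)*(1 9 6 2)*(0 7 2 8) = (0 7 2 1 4 9 6 8) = [7, 4, 1, 3, 9, 5, 8, 2, 0, 6]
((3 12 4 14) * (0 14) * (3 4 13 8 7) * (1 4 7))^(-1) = ((0 14 7 3 12 13 8 1 4))^(-1) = (0 4 1 8 13 12 3 7 14)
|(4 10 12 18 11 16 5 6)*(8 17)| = 8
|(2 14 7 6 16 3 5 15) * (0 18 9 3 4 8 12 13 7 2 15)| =|(0 18 9 3 5)(2 14)(4 8 12 13 7 6 16)| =70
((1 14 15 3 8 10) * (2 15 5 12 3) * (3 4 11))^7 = (1 8 11 12 14 10 3 4 5)(2 15)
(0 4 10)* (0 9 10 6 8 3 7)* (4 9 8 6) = (0 9 10 8 3 7) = [9, 1, 2, 7, 4, 5, 6, 0, 3, 10, 8]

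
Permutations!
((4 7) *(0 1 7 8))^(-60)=((0 1 7 4 8))^(-60)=(8)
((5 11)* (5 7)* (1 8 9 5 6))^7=(11)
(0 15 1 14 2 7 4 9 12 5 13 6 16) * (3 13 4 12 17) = (0 15 1 14 2 7 12 5 4 9 17 3 13 6 16) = [15, 14, 7, 13, 9, 4, 16, 12, 8, 17, 10, 11, 5, 6, 2, 1, 0, 3]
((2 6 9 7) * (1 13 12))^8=(1 12 13)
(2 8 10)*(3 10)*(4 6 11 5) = [0, 1, 8, 10, 6, 4, 11, 7, 3, 9, 2, 5] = (2 8 3 10)(4 6 11 5)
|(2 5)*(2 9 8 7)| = |(2 5 9 8 7)| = 5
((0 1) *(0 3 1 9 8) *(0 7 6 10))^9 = ((0 9 8 7 6 10)(1 3))^9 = (0 7)(1 3)(6 9)(8 10)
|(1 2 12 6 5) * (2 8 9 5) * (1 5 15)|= 12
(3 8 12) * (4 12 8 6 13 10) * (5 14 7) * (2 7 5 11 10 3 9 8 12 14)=(2 7 11 10 4 14 5)(3 6 13)(8 12 9)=[0, 1, 7, 6, 14, 2, 13, 11, 12, 8, 4, 10, 9, 3, 5]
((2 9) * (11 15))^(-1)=((2 9)(11 15))^(-1)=(2 9)(11 15)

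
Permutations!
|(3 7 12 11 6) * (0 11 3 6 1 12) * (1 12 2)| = 10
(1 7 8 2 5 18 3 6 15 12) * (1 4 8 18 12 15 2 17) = (1 7 18 3 6 2 5 12 4 8 17) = [0, 7, 5, 6, 8, 12, 2, 18, 17, 9, 10, 11, 4, 13, 14, 15, 16, 1, 3]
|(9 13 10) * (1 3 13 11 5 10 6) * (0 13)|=|(0 13 6 1 3)(5 10 9 11)|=20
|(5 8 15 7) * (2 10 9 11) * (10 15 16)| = 9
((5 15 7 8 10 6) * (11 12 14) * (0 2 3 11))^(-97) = ((0 2 3 11 12 14)(5 15 7 8 10 6))^(-97) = (0 14 12 11 3 2)(5 6 10 8 7 15)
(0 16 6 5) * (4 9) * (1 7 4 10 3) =(0 16 6 5)(1 7 4 9 10 3) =[16, 7, 2, 1, 9, 0, 5, 4, 8, 10, 3, 11, 12, 13, 14, 15, 6]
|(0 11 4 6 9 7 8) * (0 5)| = |(0 11 4 6 9 7 8 5)| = 8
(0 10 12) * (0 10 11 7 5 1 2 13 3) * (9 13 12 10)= (0 11 7 5 1 2 12 9 13 3)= [11, 2, 12, 0, 4, 1, 6, 5, 8, 13, 10, 7, 9, 3]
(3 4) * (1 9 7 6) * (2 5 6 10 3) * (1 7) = (1 9)(2 5 6 7 10 3 4) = [0, 9, 5, 4, 2, 6, 7, 10, 8, 1, 3]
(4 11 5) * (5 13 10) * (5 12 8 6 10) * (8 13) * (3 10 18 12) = (3 10)(4 11 8 6 18 12 13 5) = [0, 1, 2, 10, 11, 4, 18, 7, 6, 9, 3, 8, 13, 5, 14, 15, 16, 17, 12]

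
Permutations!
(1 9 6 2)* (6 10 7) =(1 9 10 7 6 2) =[0, 9, 1, 3, 4, 5, 2, 6, 8, 10, 7]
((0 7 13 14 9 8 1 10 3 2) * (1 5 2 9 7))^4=((0 1 10 3 9 8 5 2)(7 13 14))^4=(0 9)(1 8)(2 3)(5 10)(7 13 14)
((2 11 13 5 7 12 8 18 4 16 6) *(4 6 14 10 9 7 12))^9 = ((2 11 13 5 12 8 18 6)(4 16 14 10 9 7))^9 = (2 11 13 5 12 8 18 6)(4 10)(7 14)(9 16)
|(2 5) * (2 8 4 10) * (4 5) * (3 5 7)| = |(2 4 10)(3 5 8 7)| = 12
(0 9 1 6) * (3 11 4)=[9, 6, 2, 11, 3, 5, 0, 7, 8, 1, 10, 4]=(0 9 1 6)(3 11 4)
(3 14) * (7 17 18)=(3 14)(7 17 18)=[0, 1, 2, 14, 4, 5, 6, 17, 8, 9, 10, 11, 12, 13, 3, 15, 16, 18, 7]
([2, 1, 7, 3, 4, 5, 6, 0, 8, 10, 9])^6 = (10)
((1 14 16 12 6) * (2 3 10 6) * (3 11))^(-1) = (1 6 10 3 11 2 12 16 14)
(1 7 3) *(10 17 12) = [0, 7, 2, 1, 4, 5, 6, 3, 8, 9, 17, 11, 10, 13, 14, 15, 16, 12] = (1 7 3)(10 17 12)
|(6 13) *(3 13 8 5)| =|(3 13 6 8 5)| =5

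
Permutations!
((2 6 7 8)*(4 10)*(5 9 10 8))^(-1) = ((2 6 7 5 9 10 4 8))^(-1) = (2 8 4 10 9 5 7 6)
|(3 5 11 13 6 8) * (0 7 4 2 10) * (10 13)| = |(0 7 4 2 13 6 8 3 5 11 10)| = 11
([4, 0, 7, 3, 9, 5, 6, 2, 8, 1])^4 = [0, 1, 2, 3, 4, 5, 6, 7, 8, 9]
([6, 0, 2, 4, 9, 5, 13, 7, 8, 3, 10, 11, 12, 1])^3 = [1, 13, 2, 3, 4, 5, 0, 7, 8, 9, 10, 11, 12, 6]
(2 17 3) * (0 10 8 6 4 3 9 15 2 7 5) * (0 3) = (0 10 8 6 4)(2 17 9 15)(3 7 5) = [10, 1, 17, 7, 0, 3, 4, 5, 6, 15, 8, 11, 12, 13, 14, 2, 16, 9]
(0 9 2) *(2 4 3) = (0 9 4 3 2) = [9, 1, 0, 2, 3, 5, 6, 7, 8, 4]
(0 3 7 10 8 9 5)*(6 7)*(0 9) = (0 3 6 7 10 8)(5 9) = [3, 1, 2, 6, 4, 9, 7, 10, 0, 5, 8]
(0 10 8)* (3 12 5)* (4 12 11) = (0 10 8)(3 11 4 12 5) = [10, 1, 2, 11, 12, 3, 6, 7, 0, 9, 8, 4, 5]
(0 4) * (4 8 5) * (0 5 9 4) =(0 8 9 4 5) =[8, 1, 2, 3, 5, 0, 6, 7, 9, 4]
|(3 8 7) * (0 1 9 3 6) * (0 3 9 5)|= 12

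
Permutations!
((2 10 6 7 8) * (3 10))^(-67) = ((2 3 10 6 7 8))^(-67) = (2 8 7 6 10 3)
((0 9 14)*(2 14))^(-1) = ((0 9 2 14))^(-1) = (0 14 2 9)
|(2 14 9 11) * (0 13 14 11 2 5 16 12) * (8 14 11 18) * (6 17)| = 30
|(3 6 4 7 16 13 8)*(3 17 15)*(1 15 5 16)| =|(1 15 3 6 4 7)(5 16 13 8 17)| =30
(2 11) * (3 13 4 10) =(2 11)(3 13 4 10) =[0, 1, 11, 13, 10, 5, 6, 7, 8, 9, 3, 2, 12, 4]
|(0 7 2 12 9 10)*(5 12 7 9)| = 6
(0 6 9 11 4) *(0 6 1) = (0 1)(4 6 9 11) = [1, 0, 2, 3, 6, 5, 9, 7, 8, 11, 10, 4]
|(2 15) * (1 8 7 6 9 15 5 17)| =9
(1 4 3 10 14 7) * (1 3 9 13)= (1 4 9 13)(3 10 14 7)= [0, 4, 2, 10, 9, 5, 6, 3, 8, 13, 14, 11, 12, 1, 7]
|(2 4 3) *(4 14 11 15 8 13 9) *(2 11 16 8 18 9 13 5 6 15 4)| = 9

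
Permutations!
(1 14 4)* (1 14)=(4 14)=[0, 1, 2, 3, 14, 5, 6, 7, 8, 9, 10, 11, 12, 13, 4]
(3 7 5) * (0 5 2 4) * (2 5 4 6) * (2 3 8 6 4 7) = (0 7 5 8 6 3 2 4) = [7, 1, 4, 2, 0, 8, 3, 5, 6]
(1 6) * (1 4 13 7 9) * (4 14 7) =(1 6 14 7 9)(4 13) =[0, 6, 2, 3, 13, 5, 14, 9, 8, 1, 10, 11, 12, 4, 7]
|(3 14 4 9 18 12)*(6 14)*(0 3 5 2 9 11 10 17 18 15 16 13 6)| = 14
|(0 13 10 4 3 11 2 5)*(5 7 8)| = 10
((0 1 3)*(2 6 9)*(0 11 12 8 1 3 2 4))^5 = ((0 3 11 12 8 1 2 6 9 4))^5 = (0 1)(2 3)(4 8)(6 11)(9 12)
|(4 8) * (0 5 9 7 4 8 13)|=6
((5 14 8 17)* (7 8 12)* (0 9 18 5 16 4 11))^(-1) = ((0 9 18 5 14 12 7 8 17 16 4 11))^(-1) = (0 11 4 16 17 8 7 12 14 5 18 9)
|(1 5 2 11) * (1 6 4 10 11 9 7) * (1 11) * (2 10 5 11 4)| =9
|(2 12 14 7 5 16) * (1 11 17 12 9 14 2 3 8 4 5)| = 40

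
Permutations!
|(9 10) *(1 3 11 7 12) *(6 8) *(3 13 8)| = |(1 13 8 6 3 11 7 12)(9 10)| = 8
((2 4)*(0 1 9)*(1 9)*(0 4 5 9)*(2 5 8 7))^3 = ((2 8 7)(4 5 9))^3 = (9)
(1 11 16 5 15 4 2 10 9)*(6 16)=(1 11 6 16 5 15 4 2 10 9)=[0, 11, 10, 3, 2, 15, 16, 7, 8, 1, 9, 6, 12, 13, 14, 4, 5]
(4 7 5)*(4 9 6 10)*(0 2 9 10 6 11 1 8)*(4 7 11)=(0 2 9 4 11 1 8)(5 10 7)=[2, 8, 9, 3, 11, 10, 6, 5, 0, 4, 7, 1]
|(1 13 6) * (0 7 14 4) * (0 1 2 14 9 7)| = 6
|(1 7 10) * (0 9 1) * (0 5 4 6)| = |(0 9 1 7 10 5 4 6)| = 8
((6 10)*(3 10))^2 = (3 6 10)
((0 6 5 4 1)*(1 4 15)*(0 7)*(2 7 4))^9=(0 6 5 15 1 4 2 7)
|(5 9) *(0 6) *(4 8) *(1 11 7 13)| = 4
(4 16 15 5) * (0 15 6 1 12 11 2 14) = (0 15 5 4 16 6 1 12 11 2 14) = [15, 12, 14, 3, 16, 4, 1, 7, 8, 9, 10, 2, 11, 13, 0, 5, 6]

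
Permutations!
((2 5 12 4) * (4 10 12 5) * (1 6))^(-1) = ((1 6)(2 4)(10 12))^(-1) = (1 6)(2 4)(10 12)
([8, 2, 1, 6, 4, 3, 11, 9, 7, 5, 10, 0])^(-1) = (0 11 6 3 5 9 7 8)(1 2)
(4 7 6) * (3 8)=(3 8)(4 7 6)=[0, 1, 2, 8, 7, 5, 4, 6, 3]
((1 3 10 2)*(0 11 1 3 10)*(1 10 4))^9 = (0 3 2 10 11)(1 4)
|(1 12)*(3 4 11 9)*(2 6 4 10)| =|(1 12)(2 6 4 11 9 3 10)| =14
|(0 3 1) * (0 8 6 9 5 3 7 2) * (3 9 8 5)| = |(0 7 2)(1 5 9 3)(6 8)| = 12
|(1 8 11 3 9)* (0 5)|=10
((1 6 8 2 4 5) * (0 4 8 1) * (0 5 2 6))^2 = ((0 4 2 8 6 1))^2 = (0 2 6)(1 4 8)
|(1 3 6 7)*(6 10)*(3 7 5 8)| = |(1 7)(3 10 6 5 8)| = 10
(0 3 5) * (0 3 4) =(0 4)(3 5) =[4, 1, 2, 5, 0, 3]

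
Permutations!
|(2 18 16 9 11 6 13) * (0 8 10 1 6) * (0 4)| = |(0 8 10 1 6 13 2 18 16 9 11 4)| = 12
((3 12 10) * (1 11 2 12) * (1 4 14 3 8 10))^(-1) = (1 12 2 11)(3 14 4)(8 10)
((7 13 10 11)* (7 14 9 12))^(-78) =((7 13 10 11 14 9 12))^(-78) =(7 12 9 14 11 10 13)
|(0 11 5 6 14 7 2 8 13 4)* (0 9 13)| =24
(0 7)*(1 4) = [7, 4, 2, 3, 1, 5, 6, 0] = (0 7)(1 4)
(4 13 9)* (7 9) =(4 13 7 9) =[0, 1, 2, 3, 13, 5, 6, 9, 8, 4, 10, 11, 12, 7]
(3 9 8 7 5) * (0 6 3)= (0 6 3 9 8 7 5)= [6, 1, 2, 9, 4, 0, 3, 5, 7, 8]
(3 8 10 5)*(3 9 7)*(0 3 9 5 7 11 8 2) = [3, 1, 0, 2, 4, 5, 6, 9, 10, 11, 7, 8] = (0 3 2)(7 9 11 8 10)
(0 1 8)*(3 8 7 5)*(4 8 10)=(0 1 7 5 3 10 4 8)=[1, 7, 2, 10, 8, 3, 6, 5, 0, 9, 4]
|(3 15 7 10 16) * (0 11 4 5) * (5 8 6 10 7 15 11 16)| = 9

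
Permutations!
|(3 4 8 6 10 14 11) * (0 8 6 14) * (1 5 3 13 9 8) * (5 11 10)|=|(0 1 11 13 9 8 14 10)(3 4 6 5)|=8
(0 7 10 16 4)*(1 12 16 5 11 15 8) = (0 7 10 5 11 15 8 1 12 16 4) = [7, 12, 2, 3, 0, 11, 6, 10, 1, 9, 5, 15, 16, 13, 14, 8, 4]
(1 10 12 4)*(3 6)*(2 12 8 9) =(1 10 8 9 2 12 4)(3 6) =[0, 10, 12, 6, 1, 5, 3, 7, 9, 2, 8, 11, 4]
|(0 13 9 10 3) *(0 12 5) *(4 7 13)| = |(0 4 7 13 9 10 3 12 5)| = 9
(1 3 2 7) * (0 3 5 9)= [3, 5, 7, 2, 4, 9, 6, 1, 8, 0]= (0 3 2 7 1 5 9)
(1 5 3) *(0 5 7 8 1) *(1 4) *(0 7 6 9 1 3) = (0 5)(1 6 9)(3 7 8 4) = [5, 6, 2, 7, 3, 0, 9, 8, 4, 1]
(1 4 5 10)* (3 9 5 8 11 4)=[0, 3, 2, 9, 8, 10, 6, 7, 11, 5, 1, 4]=(1 3 9 5 10)(4 8 11)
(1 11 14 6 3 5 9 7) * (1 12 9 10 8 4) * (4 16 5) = (1 11 14 6 3 4)(5 10 8 16)(7 12 9) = [0, 11, 2, 4, 1, 10, 3, 12, 16, 7, 8, 14, 9, 13, 6, 15, 5]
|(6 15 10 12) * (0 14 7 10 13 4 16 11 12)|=28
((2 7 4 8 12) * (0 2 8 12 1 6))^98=(0 7 12 1)(2 4 8 6)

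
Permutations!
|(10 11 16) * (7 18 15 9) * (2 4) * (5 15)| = 30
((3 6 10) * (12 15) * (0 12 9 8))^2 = ((0 12 15 9 8)(3 6 10))^2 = (0 15 8 12 9)(3 10 6)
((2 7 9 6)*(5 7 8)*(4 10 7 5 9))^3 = ((2 8 9 6)(4 10 7))^3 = (10)(2 6 9 8)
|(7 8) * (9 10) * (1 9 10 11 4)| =|(1 9 11 4)(7 8)| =4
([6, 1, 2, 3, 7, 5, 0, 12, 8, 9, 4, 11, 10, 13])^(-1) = [6, 1, 2, 3, 10, 5, 0, 4, 8, 9, 12, 11, 7, 13]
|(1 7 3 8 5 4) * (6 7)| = 7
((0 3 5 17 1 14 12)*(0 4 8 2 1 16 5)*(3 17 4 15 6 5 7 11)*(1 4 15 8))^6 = (17) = ((0 17 16 7 11 3)(1 14 12 8 2 4)(5 15 6))^6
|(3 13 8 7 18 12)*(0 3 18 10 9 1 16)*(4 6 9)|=|(0 3 13 8 7 10 4 6 9 1 16)(12 18)|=22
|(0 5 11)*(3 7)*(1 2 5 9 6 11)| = 12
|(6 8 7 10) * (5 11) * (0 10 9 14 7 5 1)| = |(0 10 6 8 5 11 1)(7 9 14)| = 21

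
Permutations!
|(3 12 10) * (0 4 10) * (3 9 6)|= 7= |(0 4 10 9 6 3 12)|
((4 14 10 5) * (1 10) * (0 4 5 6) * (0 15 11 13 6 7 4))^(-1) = (1 14 4 7 10)(6 13 11 15)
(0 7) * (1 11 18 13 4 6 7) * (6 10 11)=[1, 6, 2, 3, 10, 5, 7, 0, 8, 9, 11, 18, 12, 4, 14, 15, 16, 17, 13]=(0 1 6 7)(4 10 11 18 13)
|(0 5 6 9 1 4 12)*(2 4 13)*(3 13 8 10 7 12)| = 36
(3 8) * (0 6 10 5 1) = (0 6 10 5 1)(3 8) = [6, 0, 2, 8, 4, 1, 10, 7, 3, 9, 5]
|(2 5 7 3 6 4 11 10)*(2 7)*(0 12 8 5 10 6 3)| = 21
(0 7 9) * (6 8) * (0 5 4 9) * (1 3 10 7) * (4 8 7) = (0 1 3 10 4 9 5 8 6 7) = [1, 3, 2, 10, 9, 8, 7, 0, 6, 5, 4]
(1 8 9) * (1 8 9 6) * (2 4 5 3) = (1 9 8 6)(2 4 5 3) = [0, 9, 4, 2, 5, 3, 1, 7, 6, 8]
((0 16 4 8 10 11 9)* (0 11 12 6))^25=(0 10 16 12 4 6 8)(9 11)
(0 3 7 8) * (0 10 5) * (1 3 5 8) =(0 5)(1 3 7)(8 10) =[5, 3, 2, 7, 4, 0, 6, 1, 10, 9, 8]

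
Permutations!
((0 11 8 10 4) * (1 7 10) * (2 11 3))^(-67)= ((0 3 2 11 8 1 7 10 4))^(-67)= (0 1 3 7 2 10 11 4 8)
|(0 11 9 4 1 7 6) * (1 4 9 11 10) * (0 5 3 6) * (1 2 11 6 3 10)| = |(0 1 7)(2 11 6 5 10)| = 15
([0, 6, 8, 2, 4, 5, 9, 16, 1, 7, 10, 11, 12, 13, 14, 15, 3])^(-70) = (1 9 16 2)(3 8 6 7)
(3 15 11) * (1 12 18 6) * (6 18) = (18)(1 12 6)(3 15 11) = [0, 12, 2, 15, 4, 5, 1, 7, 8, 9, 10, 3, 6, 13, 14, 11, 16, 17, 18]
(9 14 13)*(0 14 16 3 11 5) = (0 14 13 9 16 3 11 5) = [14, 1, 2, 11, 4, 0, 6, 7, 8, 16, 10, 5, 12, 9, 13, 15, 3]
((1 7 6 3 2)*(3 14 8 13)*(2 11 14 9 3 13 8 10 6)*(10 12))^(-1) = (1 2 7)(3 9 6 10 12 14 11)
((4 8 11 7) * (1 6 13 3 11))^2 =(1 13 11 4)(3 7 8 6)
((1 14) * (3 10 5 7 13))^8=(14)(3 7 10 13 5)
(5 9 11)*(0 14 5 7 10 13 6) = (0 14 5 9 11 7 10 13 6) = [14, 1, 2, 3, 4, 9, 0, 10, 8, 11, 13, 7, 12, 6, 5]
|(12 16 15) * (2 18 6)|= |(2 18 6)(12 16 15)|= 3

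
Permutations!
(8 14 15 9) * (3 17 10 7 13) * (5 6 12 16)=(3 17 10 7 13)(5 6 12 16)(8 14 15 9)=[0, 1, 2, 17, 4, 6, 12, 13, 14, 8, 7, 11, 16, 3, 15, 9, 5, 10]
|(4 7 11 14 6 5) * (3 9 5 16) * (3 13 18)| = 11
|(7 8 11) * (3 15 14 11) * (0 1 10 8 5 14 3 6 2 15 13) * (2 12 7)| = 14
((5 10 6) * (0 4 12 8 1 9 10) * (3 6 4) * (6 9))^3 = (0 10 8 5 9 12 6 3 4 1)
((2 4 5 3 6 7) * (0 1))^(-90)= ((0 1)(2 4 5 3 6 7))^(-90)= (7)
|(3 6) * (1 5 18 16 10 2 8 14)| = 8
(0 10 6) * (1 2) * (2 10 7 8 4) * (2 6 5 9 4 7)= (0 2 1 10 5 9 4 6)(7 8)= [2, 10, 1, 3, 6, 9, 0, 8, 7, 4, 5]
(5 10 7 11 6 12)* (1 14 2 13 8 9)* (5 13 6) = (1 14 2 6 12 13 8 9)(5 10 7 11) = [0, 14, 6, 3, 4, 10, 12, 11, 9, 1, 7, 5, 13, 8, 2]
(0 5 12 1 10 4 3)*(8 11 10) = [5, 8, 2, 0, 3, 12, 6, 7, 11, 9, 4, 10, 1] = (0 5 12 1 8 11 10 4 3)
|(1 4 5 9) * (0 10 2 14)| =4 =|(0 10 2 14)(1 4 5 9)|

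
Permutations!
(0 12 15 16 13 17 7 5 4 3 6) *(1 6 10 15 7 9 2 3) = (0 12 7 5 4 1 6)(2 3 10 15 16 13 17 9) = [12, 6, 3, 10, 1, 4, 0, 5, 8, 2, 15, 11, 7, 17, 14, 16, 13, 9]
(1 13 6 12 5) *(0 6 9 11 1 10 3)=(0 6 12 5 10 3)(1 13 9 11)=[6, 13, 2, 0, 4, 10, 12, 7, 8, 11, 3, 1, 5, 9]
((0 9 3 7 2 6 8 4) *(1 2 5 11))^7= (0 2 7 4 1 3 8 11 9 6 5)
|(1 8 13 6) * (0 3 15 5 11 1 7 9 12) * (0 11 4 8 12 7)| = 24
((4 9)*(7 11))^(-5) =(4 9)(7 11)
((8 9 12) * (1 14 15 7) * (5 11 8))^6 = ((1 14 15 7)(5 11 8 9 12))^6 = (1 15)(5 11 8 9 12)(7 14)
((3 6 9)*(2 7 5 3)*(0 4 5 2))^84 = ((0 4 5 3 6 9)(2 7))^84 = (9)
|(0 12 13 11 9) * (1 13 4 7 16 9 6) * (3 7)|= |(0 12 4 3 7 16 9)(1 13 11 6)|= 28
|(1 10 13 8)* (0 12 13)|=6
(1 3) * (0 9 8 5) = (0 9 8 5)(1 3) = [9, 3, 2, 1, 4, 0, 6, 7, 5, 8]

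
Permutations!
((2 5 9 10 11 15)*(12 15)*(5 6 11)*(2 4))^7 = ((2 6 11 12 15 4)(5 9 10))^7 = (2 6 11 12 15 4)(5 9 10)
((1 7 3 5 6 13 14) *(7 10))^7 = (1 14 13 6 5 3 7 10)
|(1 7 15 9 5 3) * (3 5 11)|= |(1 7 15 9 11 3)|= 6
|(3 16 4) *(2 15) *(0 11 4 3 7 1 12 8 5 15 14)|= 22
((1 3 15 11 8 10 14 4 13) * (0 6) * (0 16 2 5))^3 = ((0 6 16 2 5)(1 3 15 11 8 10 14 4 13))^3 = (0 2 6 5 16)(1 11 14)(3 8 4)(10 13 15)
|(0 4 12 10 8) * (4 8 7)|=4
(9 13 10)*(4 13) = (4 13 10 9) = [0, 1, 2, 3, 13, 5, 6, 7, 8, 4, 9, 11, 12, 10]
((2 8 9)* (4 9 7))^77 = ((2 8 7 4 9))^77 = (2 7 9 8 4)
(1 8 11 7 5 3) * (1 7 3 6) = (1 8 11 3 7 5 6) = [0, 8, 2, 7, 4, 6, 1, 5, 11, 9, 10, 3]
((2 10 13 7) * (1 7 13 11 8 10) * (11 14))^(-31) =((1 7 2)(8 10 14 11))^(-31) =(1 2 7)(8 10 14 11)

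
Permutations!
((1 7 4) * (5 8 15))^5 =((1 7 4)(5 8 15))^5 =(1 4 7)(5 15 8)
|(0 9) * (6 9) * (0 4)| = 4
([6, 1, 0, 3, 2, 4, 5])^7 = (0 5 2 6 4)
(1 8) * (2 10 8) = (1 2 10 8) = [0, 2, 10, 3, 4, 5, 6, 7, 1, 9, 8]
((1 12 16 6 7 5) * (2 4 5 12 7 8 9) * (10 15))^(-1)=((1 7 12 16 6 8 9 2 4 5)(10 15))^(-1)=(1 5 4 2 9 8 6 16 12 7)(10 15)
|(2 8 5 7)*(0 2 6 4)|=7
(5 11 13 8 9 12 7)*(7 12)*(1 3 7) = (1 3 7 5 11 13 8 9) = [0, 3, 2, 7, 4, 11, 6, 5, 9, 1, 10, 13, 12, 8]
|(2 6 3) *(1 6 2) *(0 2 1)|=5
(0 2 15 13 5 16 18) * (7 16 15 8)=(0 2 8 7 16 18)(5 15 13)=[2, 1, 8, 3, 4, 15, 6, 16, 7, 9, 10, 11, 12, 5, 14, 13, 18, 17, 0]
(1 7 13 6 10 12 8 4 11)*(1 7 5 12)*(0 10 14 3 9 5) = (0 10 1)(3 9 5 12 8 4 11 7 13 6 14) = [10, 0, 2, 9, 11, 12, 14, 13, 4, 5, 1, 7, 8, 6, 3]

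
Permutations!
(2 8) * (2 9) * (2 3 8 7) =(2 7)(3 8 9) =[0, 1, 7, 8, 4, 5, 6, 2, 9, 3]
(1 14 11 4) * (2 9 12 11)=(1 14 2 9 12 11 4)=[0, 14, 9, 3, 1, 5, 6, 7, 8, 12, 10, 4, 11, 13, 2]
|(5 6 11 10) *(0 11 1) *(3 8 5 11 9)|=|(0 9 3 8 5 6 1)(10 11)|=14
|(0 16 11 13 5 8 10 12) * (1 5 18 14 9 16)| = 6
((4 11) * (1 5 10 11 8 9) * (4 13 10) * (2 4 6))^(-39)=((1 5 6 2 4 8 9)(10 11 13))^(-39)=(13)(1 2 9 6 8 5 4)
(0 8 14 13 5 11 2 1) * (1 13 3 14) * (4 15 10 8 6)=[6, 0, 13, 14, 15, 11, 4, 7, 1, 9, 8, 2, 12, 5, 3, 10]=(0 6 4 15 10 8 1)(2 13 5 11)(3 14)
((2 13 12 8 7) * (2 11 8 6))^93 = ((2 13 12 6)(7 11 8))^93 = (2 13 12 6)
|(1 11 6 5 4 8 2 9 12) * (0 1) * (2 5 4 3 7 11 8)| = |(0 1 8 5 3 7 11 6 4 2 9 12)| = 12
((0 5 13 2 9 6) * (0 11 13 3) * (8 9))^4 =(0 5 3)(2 11 9)(6 8 13)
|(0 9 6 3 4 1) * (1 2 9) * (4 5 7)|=|(0 1)(2 9 6 3 5 7 4)|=14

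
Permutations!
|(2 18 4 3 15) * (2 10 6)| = 7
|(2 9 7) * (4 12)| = 6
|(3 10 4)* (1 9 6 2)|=|(1 9 6 2)(3 10 4)|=12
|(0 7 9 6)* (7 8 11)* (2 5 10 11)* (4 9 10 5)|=|(0 8 2 4 9 6)(7 10 11)|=6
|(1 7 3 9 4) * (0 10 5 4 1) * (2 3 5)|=|(0 10 2 3 9 1 7 5 4)|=9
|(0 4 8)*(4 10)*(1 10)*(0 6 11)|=7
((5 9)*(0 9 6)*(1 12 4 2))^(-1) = (0 6 5 9)(1 2 4 12)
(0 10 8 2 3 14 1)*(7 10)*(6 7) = (0 6 7 10 8 2 3 14 1) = [6, 0, 3, 14, 4, 5, 7, 10, 2, 9, 8, 11, 12, 13, 1]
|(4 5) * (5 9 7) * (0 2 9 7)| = 3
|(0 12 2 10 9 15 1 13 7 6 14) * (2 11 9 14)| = |(0 12 11 9 15 1 13 7 6 2 10 14)| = 12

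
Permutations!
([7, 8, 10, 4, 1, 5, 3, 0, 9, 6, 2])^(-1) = (0 7)(1 4 3 6 9 8)(2 10)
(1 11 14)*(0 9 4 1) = (0 9 4 1 11 14) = [9, 11, 2, 3, 1, 5, 6, 7, 8, 4, 10, 14, 12, 13, 0]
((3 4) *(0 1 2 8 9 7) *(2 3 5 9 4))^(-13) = (0 4 1 5 3 9 2 7 8)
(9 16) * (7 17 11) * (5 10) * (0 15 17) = (0 15 17 11 7)(5 10)(9 16) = [15, 1, 2, 3, 4, 10, 6, 0, 8, 16, 5, 7, 12, 13, 14, 17, 9, 11]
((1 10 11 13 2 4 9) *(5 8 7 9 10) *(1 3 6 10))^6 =(1 6)(2 9)(3 4)(5 10)(7 13)(8 11)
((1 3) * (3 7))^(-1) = (1 3 7)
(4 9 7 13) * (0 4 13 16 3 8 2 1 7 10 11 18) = (0 4 9 10 11 18)(1 7 16 3 8 2) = [4, 7, 1, 8, 9, 5, 6, 16, 2, 10, 11, 18, 12, 13, 14, 15, 3, 17, 0]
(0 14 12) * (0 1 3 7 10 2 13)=(0 14 12 1 3 7 10 2 13)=[14, 3, 13, 7, 4, 5, 6, 10, 8, 9, 2, 11, 1, 0, 12]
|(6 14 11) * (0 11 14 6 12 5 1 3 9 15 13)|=9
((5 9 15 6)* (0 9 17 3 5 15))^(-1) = ((0 9)(3 5 17)(6 15))^(-1) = (0 9)(3 17 5)(6 15)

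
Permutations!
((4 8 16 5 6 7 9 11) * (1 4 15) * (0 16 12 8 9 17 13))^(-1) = ((0 16 5 6 7 17 13)(1 4 9 11 15)(8 12))^(-1) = (0 13 17 7 6 5 16)(1 15 11 9 4)(8 12)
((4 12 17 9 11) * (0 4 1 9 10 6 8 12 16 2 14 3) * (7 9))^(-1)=((0 4 16 2 14 3)(1 7 9 11)(6 8 12 17 10))^(-1)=(0 3 14 2 16 4)(1 11 9 7)(6 10 17 12 8)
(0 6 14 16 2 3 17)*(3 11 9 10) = (0 6 14 16 2 11 9 10 3 17) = [6, 1, 11, 17, 4, 5, 14, 7, 8, 10, 3, 9, 12, 13, 16, 15, 2, 0]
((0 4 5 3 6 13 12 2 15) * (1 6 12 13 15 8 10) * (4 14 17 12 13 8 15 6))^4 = (0 2 17)(1 13 4 8 5 10 3)(12 14 15)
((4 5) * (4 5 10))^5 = (4 10)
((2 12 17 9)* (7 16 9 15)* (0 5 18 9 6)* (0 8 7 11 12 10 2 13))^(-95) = (18)(2 10)(6 8 7 16)(11 12 17 15)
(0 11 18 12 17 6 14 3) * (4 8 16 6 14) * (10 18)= (0 11 10 18 12 17 14 3)(4 8 16 6)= [11, 1, 2, 0, 8, 5, 4, 7, 16, 9, 18, 10, 17, 13, 3, 15, 6, 14, 12]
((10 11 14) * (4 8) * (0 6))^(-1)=(0 6)(4 8)(10 14 11)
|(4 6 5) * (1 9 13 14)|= 12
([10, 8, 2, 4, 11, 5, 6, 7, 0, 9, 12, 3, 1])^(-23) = (0 12 8 10 1)(3 4 11)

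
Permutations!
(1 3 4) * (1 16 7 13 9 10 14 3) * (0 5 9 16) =(0 5 9 10 14 3 4)(7 13 16) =[5, 1, 2, 4, 0, 9, 6, 13, 8, 10, 14, 11, 12, 16, 3, 15, 7]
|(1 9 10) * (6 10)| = |(1 9 6 10)| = 4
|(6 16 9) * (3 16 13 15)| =|(3 16 9 6 13 15)| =6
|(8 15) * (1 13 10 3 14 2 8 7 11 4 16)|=|(1 13 10 3 14 2 8 15 7 11 4 16)|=12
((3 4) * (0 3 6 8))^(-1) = (0 8 6 4 3)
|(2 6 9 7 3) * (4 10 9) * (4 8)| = |(2 6 8 4 10 9 7 3)| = 8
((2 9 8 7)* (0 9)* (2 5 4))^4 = ((0 9 8 7 5 4 2))^4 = (0 5 9 4 8 2 7)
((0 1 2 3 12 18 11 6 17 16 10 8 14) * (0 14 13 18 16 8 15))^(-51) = ((0 1 2 3 12 16 10 15)(6 17 8 13 18 11))^(-51) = (0 16 2 15 12 1 10 3)(6 13)(8 11)(17 18)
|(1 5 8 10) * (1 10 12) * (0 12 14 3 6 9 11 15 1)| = 18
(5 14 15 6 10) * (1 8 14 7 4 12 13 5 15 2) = (1 8 14 2)(4 12 13 5 7)(6 10 15) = [0, 8, 1, 3, 12, 7, 10, 4, 14, 9, 15, 11, 13, 5, 2, 6]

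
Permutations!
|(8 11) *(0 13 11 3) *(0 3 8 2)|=|(0 13 11 2)|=4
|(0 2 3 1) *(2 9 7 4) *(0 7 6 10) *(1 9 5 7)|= 9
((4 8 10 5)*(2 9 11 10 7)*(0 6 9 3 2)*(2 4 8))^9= ((0 6 9 11 10 5 8 7)(2 3 4))^9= (0 6 9 11 10 5 8 7)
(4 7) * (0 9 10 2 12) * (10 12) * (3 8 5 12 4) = (0 9 4 7 3 8 5 12)(2 10) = [9, 1, 10, 8, 7, 12, 6, 3, 5, 4, 2, 11, 0]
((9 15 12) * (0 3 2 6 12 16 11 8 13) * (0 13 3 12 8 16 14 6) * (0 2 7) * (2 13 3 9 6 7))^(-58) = (16)(0 14 9 6)(2 3 13)(7 15 8 12)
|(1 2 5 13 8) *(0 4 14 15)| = |(0 4 14 15)(1 2 5 13 8)| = 20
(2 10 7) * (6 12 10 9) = (2 9 6 12 10 7) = [0, 1, 9, 3, 4, 5, 12, 2, 8, 6, 7, 11, 10]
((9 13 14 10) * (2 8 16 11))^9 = (2 8 16 11)(9 13 14 10)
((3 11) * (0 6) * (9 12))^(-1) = ((0 6)(3 11)(9 12))^(-1) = (0 6)(3 11)(9 12)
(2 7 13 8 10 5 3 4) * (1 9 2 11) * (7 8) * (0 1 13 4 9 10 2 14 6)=(0 1 10 5 3 9 14 6)(2 8)(4 11 13 7)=[1, 10, 8, 9, 11, 3, 0, 4, 2, 14, 5, 13, 12, 7, 6]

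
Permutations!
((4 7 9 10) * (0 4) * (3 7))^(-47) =((0 4 3 7 9 10))^(-47) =(0 4 3 7 9 10)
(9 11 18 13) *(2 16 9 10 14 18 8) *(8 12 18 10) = [0, 1, 16, 3, 4, 5, 6, 7, 2, 11, 14, 12, 18, 8, 10, 15, 9, 17, 13] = (2 16 9 11 12 18 13 8)(10 14)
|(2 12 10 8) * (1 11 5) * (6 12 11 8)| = 15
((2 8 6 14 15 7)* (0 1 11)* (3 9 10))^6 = ((0 1 11)(2 8 6 14 15 7)(3 9 10))^6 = (15)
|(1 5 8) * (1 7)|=4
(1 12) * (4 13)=[0, 12, 2, 3, 13, 5, 6, 7, 8, 9, 10, 11, 1, 4]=(1 12)(4 13)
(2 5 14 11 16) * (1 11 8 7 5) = (1 11 16 2)(5 14 8 7) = [0, 11, 1, 3, 4, 14, 6, 5, 7, 9, 10, 16, 12, 13, 8, 15, 2]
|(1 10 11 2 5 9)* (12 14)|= |(1 10 11 2 5 9)(12 14)|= 6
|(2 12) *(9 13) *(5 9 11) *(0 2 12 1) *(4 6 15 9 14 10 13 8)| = |(0 2 1)(4 6 15 9 8)(5 14 10 13 11)| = 15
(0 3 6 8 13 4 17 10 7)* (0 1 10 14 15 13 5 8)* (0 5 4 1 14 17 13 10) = (17)(0 3 6 5 8 4 13 1)(7 14 15 10) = [3, 0, 2, 6, 13, 8, 5, 14, 4, 9, 7, 11, 12, 1, 15, 10, 16, 17]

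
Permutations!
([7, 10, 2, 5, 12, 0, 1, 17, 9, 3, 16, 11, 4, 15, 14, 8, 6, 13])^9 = (17)(1 10 16 6)(4 12)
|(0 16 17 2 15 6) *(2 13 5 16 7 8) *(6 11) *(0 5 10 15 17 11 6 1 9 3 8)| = 26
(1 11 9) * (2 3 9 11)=(11)(1 2 3 9)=[0, 2, 3, 9, 4, 5, 6, 7, 8, 1, 10, 11]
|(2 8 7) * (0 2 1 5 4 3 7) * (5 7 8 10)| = 14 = |(0 2 10 5 4 3 8)(1 7)|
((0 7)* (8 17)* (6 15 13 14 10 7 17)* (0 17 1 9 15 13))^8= (6 13 14 10 7 17 8)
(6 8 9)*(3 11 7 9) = (3 11 7 9 6 8) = [0, 1, 2, 11, 4, 5, 8, 9, 3, 6, 10, 7]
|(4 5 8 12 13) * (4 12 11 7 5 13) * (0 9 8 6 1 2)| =9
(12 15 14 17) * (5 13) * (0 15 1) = (0 15 14 17 12 1)(5 13) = [15, 0, 2, 3, 4, 13, 6, 7, 8, 9, 10, 11, 1, 5, 17, 14, 16, 12]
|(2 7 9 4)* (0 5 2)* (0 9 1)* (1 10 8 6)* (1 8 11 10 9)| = 14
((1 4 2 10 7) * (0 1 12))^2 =((0 1 4 2 10 7 12))^2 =(0 4 10 12 1 2 7)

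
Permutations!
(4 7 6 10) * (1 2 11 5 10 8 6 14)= (1 2 11 5 10 4 7 14)(6 8)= [0, 2, 11, 3, 7, 10, 8, 14, 6, 9, 4, 5, 12, 13, 1]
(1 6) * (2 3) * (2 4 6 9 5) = [0, 9, 3, 4, 6, 2, 1, 7, 8, 5] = (1 9 5 2 3 4 6)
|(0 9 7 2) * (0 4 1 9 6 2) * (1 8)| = 8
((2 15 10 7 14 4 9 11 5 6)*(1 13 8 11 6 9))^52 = ((1 13 8 11 5 9 6 2 15 10 7 14 4))^52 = (15)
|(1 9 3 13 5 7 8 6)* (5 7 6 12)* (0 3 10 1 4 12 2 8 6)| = 24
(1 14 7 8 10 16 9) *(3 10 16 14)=(1 3 10 14 7 8 16 9)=[0, 3, 2, 10, 4, 5, 6, 8, 16, 1, 14, 11, 12, 13, 7, 15, 9]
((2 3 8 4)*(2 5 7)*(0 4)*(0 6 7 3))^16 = (8)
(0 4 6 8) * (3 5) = (0 4 6 8)(3 5) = [4, 1, 2, 5, 6, 3, 8, 7, 0]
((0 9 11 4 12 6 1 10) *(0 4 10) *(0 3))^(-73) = ((0 9 11 10 4 12 6 1 3))^(-73) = (0 3 1 6 12 4 10 11 9)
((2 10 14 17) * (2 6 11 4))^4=((2 10 14 17 6 11 4))^4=(2 6 10 11 14 4 17)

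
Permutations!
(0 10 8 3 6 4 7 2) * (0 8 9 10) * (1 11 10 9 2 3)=[0, 11, 8, 6, 7, 5, 4, 3, 1, 9, 2, 10]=(1 11 10 2 8)(3 6 4 7)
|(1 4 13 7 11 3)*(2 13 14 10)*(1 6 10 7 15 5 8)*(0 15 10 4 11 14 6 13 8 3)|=10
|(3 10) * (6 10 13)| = 4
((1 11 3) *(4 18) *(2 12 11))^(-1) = ((1 2 12 11 3)(4 18))^(-1) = (1 3 11 12 2)(4 18)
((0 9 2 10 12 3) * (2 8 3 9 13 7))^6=((0 13 7 2 10 12 9 8 3))^6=(0 9 2)(3 12 7)(8 10 13)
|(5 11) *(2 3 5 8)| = 5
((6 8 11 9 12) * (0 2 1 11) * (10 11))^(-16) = ((0 2 1 10 11 9 12 6 8))^(-16) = (0 1 11 12 8 2 10 9 6)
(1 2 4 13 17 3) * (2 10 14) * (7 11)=(1 10 14 2 4 13 17 3)(7 11)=[0, 10, 4, 1, 13, 5, 6, 11, 8, 9, 14, 7, 12, 17, 2, 15, 16, 3]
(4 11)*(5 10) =(4 11)(5 10) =[0, 1, 2, 3, 11, 10, 6, 7, 8, 9, 5, 4]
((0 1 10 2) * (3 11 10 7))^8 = (0 1 7 3 11 10 2)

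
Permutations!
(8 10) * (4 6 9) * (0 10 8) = (0 10)(4 6 9) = [10, 1, 2, 3, 6, 5, 9, 7, 8, 4, 0]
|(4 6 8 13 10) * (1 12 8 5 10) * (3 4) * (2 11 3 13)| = 11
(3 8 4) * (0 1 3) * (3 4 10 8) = (0 1 4)(8 10) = [1, 4, 2, 3, 0, 5, 6, 7, 10, 9, 8]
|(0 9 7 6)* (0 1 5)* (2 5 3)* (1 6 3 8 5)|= 8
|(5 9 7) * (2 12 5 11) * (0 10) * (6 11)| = |(0 10)(2 12 5 9 7 6 11)| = 14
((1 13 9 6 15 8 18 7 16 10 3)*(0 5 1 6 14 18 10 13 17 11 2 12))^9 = (0 1 11 12 5 17 2)(3 10 8 15 6)(7 9)(13 18)(14 16)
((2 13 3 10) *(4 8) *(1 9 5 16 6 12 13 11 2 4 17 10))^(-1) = ((1 9 5 16 6 12 13 3)(2 11)(4 8 17 10))^(-1) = (1 3 13 12 6 16 5 9)(2 11)(4 10 17 8)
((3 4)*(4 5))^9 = ((3 5 4))^9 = (5)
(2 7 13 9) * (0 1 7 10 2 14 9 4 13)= (0 1 7)(2 10)(4 13)(9 14)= [1, 7, 10, 3, 13, 5, 6, 0, 8, 14, 2, 11, 12, 4, 9]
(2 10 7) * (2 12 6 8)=(2 10 7 12 6 8)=[0, 1, 10, 3, 4, 5, 8, 12, 2, 9, 7, 11, 6]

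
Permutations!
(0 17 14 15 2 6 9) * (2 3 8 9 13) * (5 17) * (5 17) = (0 17 14 15 3 8 9)(2 6 13) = [17, 1, 6, 8, 4, 5, 13, 7, 9, 0, 10, 11, 12, 2, 15, 3, 16, 14]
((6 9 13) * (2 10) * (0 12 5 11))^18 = (13)(0 5)(11 12)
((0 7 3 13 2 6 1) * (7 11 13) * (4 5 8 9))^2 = ((0 11 13 2 6 1)(3 7)(4 5 8 9))^2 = (0 13 6)(1 11 2)(4 8)(5 9)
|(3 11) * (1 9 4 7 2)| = 10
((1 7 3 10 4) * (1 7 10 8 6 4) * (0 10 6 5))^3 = ((0 10 1 6 4 7 3 8 5))^3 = (0 6 3)(1 7 5)(4 8 10)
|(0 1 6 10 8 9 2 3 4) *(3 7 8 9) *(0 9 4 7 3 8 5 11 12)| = |(0 1 6 10 4 9 2 3 7 5 11 12)| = 12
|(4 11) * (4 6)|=3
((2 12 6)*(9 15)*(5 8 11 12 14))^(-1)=((2 14 5 8 11 12 6)(9 15))^(-1)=(2 6 12 11 8 5 14)(9 15)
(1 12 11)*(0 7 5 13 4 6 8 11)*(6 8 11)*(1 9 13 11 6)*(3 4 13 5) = (13)(0 7 3 4 8 1 12)(5 11 9) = [7, 12, 2, 4, 8, 11, 6, 3, 1, 5, 10, 9, 0, 13]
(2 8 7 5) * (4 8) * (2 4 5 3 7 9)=(2 5 4 8 9)(3 7)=[0, 1, 5, 7, 8, 4, 6, 3, 9, 2]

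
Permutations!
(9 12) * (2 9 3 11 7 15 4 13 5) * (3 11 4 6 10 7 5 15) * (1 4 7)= (1 4 13 15 6 10)(2 9 12 11 5)(3 7)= [0, 4, 9, 7, 13, 2, 10, 3, 8, 12, 1, 5, 11, 15, 14, 6]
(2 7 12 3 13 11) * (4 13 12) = [0, 1, 7, 12, 13, 5, 6, 4, 8, 9, 10, 2, 3, 11] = (2 7 4 13 11)(3 12)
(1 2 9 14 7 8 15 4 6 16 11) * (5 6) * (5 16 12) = (1 2 9 14 7 8 15 4 16 11)(5 6 12) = [0, 2, 9, 3, 16, 6, 12, 8, 15, 14, 10, 1, 5, 13, 7, 4, 11]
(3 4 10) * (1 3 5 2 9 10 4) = (1 3)(2 9 10 5) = [0, 3, 9, 1, 4, 2, 6, 7, 8, 10, 5]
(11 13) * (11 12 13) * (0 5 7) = (0 5 7)(12 13) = [5, 1, 2, 3, 4, 7, 6, 0, 8, 9, 10, 11, 13, 12]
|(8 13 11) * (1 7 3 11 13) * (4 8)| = 6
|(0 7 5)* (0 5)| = |(0 7)| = 2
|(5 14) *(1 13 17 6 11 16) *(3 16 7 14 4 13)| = 24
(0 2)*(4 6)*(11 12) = (0 2)(4 6)(11 12) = [2, 1, 0, 3, 6, 5, 4, 7, 8, 9, 10, 12, 11]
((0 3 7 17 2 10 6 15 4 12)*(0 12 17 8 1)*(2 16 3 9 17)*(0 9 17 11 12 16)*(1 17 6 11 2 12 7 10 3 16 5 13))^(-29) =(0 4 13 2 11 17 15 5 9 10 8 6 12 1 3 7)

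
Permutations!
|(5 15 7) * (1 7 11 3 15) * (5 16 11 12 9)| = |(1 7 16 11 3 15 12 9 5)| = 9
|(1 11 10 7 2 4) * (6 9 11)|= |(1 6 9 11 10 7 2 4)|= 8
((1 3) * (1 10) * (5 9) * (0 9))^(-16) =((0 9 5)(1 3 10))^(-16) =(0 5 9)(1 10 3)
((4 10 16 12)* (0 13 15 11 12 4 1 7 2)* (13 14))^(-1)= ((0 14 13 15 11 12 1 7 2)(4 10 16))^(-1)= (0 2 7 1 12 11 15 13 14)(4 16 10)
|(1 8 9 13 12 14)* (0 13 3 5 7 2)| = 11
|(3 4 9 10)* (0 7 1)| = |(0 7 1)(3 4 9 10)| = 12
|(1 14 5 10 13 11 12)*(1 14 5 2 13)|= 15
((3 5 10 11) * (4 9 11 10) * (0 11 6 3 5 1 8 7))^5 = (0 6)(1 5)(3 11)(4 8)(7 9)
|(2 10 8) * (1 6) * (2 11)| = |(1 6)(2 10 8 11)| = 4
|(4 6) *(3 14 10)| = 6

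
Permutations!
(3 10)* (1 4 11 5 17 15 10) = (1 4 11 5 17 15 10 3) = [0, 4, 2, 1, 11, 17, 6, 7, 8, 9, 3, 5, 12, 13, 14, 10, 16, 15]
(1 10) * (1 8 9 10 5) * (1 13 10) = (1 5 13 10 8 9) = [0, 5, 2, 3, 4, 13, 6, 7, 9, 1, 8, 11, 12, 10]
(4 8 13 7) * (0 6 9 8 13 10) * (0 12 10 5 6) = (4 13 7)(5 6 9 8)(10 12) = [0, 1, 2, 3, 13, 6, 9, 4, 5, 8, 12, 11, 10, 7]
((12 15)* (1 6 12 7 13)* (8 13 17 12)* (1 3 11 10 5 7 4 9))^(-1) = (1 9 4 15 12 17 7 5 10 11 3 13 8 6) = ((1 6 8 13 3 11 10 5 7 17 12 15 4 9))^(-1)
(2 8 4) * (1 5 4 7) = (1 5 4 2 8 7) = [0, 5, 8, 3, 2, 4, 6, 1, 7]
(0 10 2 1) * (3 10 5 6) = (0 5 6 3 10 2 1) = [5, 0, 1, 10, 4, 6, 3, 7, 8, 9, 2]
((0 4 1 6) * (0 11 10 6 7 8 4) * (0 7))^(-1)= (0 1 4 8 7)(6 10 11)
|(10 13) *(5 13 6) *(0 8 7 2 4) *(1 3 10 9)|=35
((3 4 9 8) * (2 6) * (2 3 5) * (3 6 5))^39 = ((2 5)(3 4 9 8))^39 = (2 5)(3 8 9 4)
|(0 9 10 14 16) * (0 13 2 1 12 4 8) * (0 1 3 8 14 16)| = |(0 9 10 16 13 2 3 8 1 12 4 14)| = 12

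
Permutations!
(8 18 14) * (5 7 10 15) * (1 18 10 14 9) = (1 18 9)(5 7 14 8 10 15) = [0, 18, 2, 3, 4, 7, 6, 14, 10, 1, 15, 11, 12, 13, 8, 5, 16, 17, 9]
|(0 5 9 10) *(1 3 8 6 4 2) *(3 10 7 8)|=10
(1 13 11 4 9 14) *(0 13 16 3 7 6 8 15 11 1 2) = (0 13 1 16 3 7 6 8 15 11 4 9 14 2) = [13, 16, 0, 7, 9, 5, 8, 6, 15, 14, 10, 4, 12, 1, 2, 11, 3]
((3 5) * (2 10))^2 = (10)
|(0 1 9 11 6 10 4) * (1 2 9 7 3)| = 21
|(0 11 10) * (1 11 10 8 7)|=4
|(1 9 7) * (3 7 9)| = 3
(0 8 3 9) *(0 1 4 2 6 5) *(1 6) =(0 8 3 9 6 5)(1 4 2) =[8, 4, 1, 9, 2, 0, 5, 7, 3, 6]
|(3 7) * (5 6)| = 2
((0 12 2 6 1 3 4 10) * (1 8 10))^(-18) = ((0 12 2 6 8 10)(1 3 4))^(-18) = (12)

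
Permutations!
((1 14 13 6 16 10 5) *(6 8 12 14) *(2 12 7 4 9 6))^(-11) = ((1 2 12 14 13 8 7 4 9 6 16 10 5))^(-11) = (1 12 13 7 9 16 5 2 14 8 4 6 10)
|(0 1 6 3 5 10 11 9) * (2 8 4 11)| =11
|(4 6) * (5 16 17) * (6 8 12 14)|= |(4 8 12 14 6)(5 16 17)|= 15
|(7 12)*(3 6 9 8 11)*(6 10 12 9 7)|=|(3 10 12 6 7 9 8 11)|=8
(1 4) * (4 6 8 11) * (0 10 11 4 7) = (0 10 11 7)(1 6 8 4) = [10, 6, 2, 3, 1, 5, 8, 0, 4, 9, 11, 7]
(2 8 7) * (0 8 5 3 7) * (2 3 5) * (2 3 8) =[2, 1, 3, 7, 4, 5, 6, 8, 0] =(0 2 3 7 8)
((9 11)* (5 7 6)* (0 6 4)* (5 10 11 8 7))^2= ((0 6 10 11 9 8 7 4))^2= (0 10 9 7)(4 6 11 8)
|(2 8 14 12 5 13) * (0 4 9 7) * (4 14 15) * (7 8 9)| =11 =|(0 14 12 5 13 2 9 8 15 4 7)|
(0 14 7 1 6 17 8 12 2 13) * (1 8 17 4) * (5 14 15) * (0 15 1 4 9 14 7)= (17)(0 1 6 9 14)(2 13 15 5 7 8 12)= [1, 6, 13, 3, 4, 7, 9, 8, 12, 14, 10, 11, 2, 15, 0, 5, 16, 17]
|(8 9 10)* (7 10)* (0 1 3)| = |(0 1 3)(7 10 8 9)| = 12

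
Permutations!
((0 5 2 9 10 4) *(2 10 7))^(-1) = (0 4 10 5)(2 7 9)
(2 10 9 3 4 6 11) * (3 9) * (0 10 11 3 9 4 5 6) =(0 10 9 4)(2 11)(3 5 6) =[10, 1, 11, 5, 0, 6, 3, 7, 8, 4, 9, 2]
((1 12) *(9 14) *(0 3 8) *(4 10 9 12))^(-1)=(0 8 3)(1 12 14 9 10 4)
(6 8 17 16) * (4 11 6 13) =(4 11 6 8 17 16 13) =[0, 1, 2, 3, 11, 5, 8, 7, 17, 9, 10, 6, 12, 4, 14, 15, 13, 16]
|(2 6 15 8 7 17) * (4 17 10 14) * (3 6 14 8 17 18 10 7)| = |(2 14 4 18 10 8 3 6 15 17)| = 10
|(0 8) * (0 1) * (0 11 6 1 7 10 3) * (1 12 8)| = 9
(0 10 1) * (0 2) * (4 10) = (0 4 10 1 2) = [4, 2, 0, 3, 10, 5, 6, 7, 8, 9, 1]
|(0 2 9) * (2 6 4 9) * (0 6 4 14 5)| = 6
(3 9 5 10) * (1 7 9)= [0, 7, 2, 1, 4, 10, 6, 9, 8, 5, 3]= (1 7 9 5 10 3)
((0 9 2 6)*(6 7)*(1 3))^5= ((0 9 2 7 6)(1 3))^5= (9)(1 3)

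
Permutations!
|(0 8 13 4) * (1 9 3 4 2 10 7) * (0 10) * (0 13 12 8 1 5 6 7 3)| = |(0 1 9)(2 13)(3 4 10)(5 6 7)(8 12)| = 6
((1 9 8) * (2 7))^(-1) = ((1 9 8)(2 7))^(-1) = (1 8 9)(2 7)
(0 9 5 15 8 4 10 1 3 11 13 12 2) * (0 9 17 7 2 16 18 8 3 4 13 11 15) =[17, 4, 9, 15, 10, 0, 6, 2, 13, 5, 1, 11, 16, 12, 14, 3, 18, 7, 8] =(0 17 7 2 9 5)(1 4 10)(3 15)(8 13 12 16 18)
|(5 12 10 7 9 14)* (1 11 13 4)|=|(1 11 13 4)(5 12 10 7 9 14)|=12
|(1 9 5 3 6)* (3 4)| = 6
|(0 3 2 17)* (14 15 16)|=12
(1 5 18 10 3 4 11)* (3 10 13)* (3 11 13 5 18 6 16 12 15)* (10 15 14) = (1 18 5 6 16 12 14 10 15 3 4 13 11) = [0, 18, 2, 4, 13, 6, 16, 7, 8, 9, 15, 1, 14, 11, 10, 3, 12, 17, 5]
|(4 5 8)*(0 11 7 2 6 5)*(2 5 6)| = 6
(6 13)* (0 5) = (0 5)(6 13) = [5, 1, 2, 3, 4, 0, 13, 7, 8, 9, 10, 11, 12, 6]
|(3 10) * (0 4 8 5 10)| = 6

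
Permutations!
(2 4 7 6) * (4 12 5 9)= (2 12 5 9 4 7 6)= [0, 1, 12, 3, 7, 9, 2, 6, 8, 4, 10, 11, 5]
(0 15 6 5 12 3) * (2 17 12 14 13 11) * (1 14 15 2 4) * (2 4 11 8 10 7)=(0 4 1 14 13 8 10 7 2 17 12 3)(5 15 6)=[4, 14, 17, 0, 1, 15, 5, 2, 10, 9, 7, 11, 3, 8, 13, 6, 16, 12]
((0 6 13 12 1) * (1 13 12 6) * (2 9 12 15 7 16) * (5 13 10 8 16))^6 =((0 1)(2 9 12 10 8 16)(5 13 6 15 7))^6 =(16)(5 13 6 15 7)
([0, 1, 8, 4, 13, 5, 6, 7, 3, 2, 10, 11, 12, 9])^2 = [0, 1, 3, 13, 9, 5, 6, 7, 4, 8, 10, 11, 12, 2]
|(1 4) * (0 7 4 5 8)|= |(0 7 4 1 5 8)|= 6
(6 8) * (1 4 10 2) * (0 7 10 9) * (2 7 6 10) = (0 6 8 10 7 2 1 4 9) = [6, 4, 1, 3, 9, 5, 8, 2, 10, 0, 7]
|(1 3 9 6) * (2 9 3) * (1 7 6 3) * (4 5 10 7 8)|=12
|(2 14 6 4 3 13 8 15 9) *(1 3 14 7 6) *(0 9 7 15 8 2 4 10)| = 12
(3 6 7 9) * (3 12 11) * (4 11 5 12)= (3 6 7 9 4 11)(5 12)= [0, 1, 2, 6, 11, 12, 7, 9, 8, 4, 10, 3, 5]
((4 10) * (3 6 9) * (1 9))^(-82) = (10)(1 3)(6 9)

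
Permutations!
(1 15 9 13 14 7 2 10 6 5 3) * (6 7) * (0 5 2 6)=(0 5 3 1 15 9 13 14)(2 10 7 6)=[5, 15, 10, 1, 4, 3, 2, 6, 8, 13, 7, 11, 12, 14, 0, 9]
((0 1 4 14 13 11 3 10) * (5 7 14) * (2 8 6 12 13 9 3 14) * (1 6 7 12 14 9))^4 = ((0 6 14 1 4 5 12 13 11 9 3 10)(2 8 7))^4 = (0 4 11)(1 13 10)(2 8 7)(3 14 12)(5 9 6)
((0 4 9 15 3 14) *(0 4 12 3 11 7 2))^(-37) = ((0 12 3 14 4 9 15 11 7 2))^(-37) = (0 14 15 2 3 9 7 12 4 11)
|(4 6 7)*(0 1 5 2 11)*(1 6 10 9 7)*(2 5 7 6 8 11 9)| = |(0 8 11)(1 7 4 10 2 9 6)| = 21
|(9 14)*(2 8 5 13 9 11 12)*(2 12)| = 7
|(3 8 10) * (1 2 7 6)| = |(1 2 7 6)(3 8 10)| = 12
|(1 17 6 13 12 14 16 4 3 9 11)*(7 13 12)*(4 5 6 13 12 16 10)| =33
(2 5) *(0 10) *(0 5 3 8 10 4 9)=(0 4 9)(2 3 8 10 5)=[4, 1, 3, 8, 9, 2, 6, 7, 10, 0, 5]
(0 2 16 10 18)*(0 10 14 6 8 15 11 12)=[2, 1, 16, 3, 4, 5, 8, 7, 15, 9, 18, 12, 0, 13, 6, 11, 14, 17, 10]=(0 2 16 14 6 8 15 11 12)(10 18)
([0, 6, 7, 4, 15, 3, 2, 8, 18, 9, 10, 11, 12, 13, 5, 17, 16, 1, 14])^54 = [0, 14, 3, 2, 7, 6, 5, 4, 15, 9, 10, 11, 12, 13, 1, 8, 16, 18, 17]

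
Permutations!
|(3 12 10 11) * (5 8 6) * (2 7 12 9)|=21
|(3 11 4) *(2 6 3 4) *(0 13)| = 4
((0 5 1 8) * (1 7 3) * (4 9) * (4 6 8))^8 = ((0 5 7 3 1 4 9 6 8))^8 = (0 8 6 9 4 1 3 7 5)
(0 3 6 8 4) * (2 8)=(0 3 6 2 8 4)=[3, 1, 8, 6, 0, 5, 2, 7, 4]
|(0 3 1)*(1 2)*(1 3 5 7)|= |(0 5 7 1)(2 3)|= 4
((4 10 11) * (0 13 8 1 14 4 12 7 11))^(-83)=(0 13 8 1 14 4 10)(7 11 12)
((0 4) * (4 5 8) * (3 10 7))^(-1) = ((0 5 8 4)(3 10 7))^(-1) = (0 4 8 5)(3 7 10)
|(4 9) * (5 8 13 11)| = |(4 9)(5 8 13 11)| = 4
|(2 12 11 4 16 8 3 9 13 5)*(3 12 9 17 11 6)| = 8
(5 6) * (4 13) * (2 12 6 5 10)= (2 12 6 10)(4 13)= [0, 1, 12, 3, 13, 5, 10, 7, 8, 9, 2, 11, 6, 4]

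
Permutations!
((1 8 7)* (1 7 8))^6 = (8)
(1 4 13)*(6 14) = (1 4 13)(6 14) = [0, 4, 2, 3, 13, 5, 14, 7, 8, 9, 10, 11, 12, 1, 6]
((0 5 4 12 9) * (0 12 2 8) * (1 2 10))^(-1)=((0 5 4 10 1 2 8)(9 12))^(-1)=(0 8 2 1 10 4 5)(9 12)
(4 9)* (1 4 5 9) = [0, 4, 2, 3, 1, 9, 6, 7, 8, 5] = (1 4)(5 9)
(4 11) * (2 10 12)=(2 10 12)(4 11)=[0, 1, 10, 3, 11, 5, 6, 7, 8, 9, 12, 4, 2]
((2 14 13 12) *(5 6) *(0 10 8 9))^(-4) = ((0 10 8 9)(2 14 13 12)(5 6))^(-4) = (14)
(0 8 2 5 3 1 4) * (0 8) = (1 4 8 2 5 3) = [0, 4, 5, 1, 8, 3, 6, 7, 2]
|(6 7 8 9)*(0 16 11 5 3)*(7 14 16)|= 10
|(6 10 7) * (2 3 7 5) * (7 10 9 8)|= |(2 3 10 5)(6 9 8 7)|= 4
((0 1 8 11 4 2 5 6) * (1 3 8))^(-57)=(0 6 5 2 4 11 8 3)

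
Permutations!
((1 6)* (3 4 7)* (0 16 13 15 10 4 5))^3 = (0 15 7)(1 6)(3 16 10)(4 5 13)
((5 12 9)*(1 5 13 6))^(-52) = ((1 5 12 9 13 6))^(-52) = (1 12 13)(5 9 6)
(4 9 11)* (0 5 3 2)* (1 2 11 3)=(0 5 1 2)(3 11 4 9)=[5, 2, 0, 11, 9, 1, 6, 7, 8, 3, 10, 4]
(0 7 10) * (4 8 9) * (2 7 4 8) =(0 4 2 7 10)(8 9) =[4, 1, 7, 3, 2, 5, 6, 10, 9, 8, 0]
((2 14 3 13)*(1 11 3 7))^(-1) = ((1 11 3 13 2 14 7))^(-1) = (1 7 14 2 13 3 11)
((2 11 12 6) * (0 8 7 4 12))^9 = (0 8 7 4 12 6 2 11)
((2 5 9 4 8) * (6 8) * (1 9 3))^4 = (1 8)(2 9)(3 6)(4 5)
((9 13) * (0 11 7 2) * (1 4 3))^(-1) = ((0 11 7 2)(1 4 3)(9 13))^(-1) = (0 2 7 11)(1 3 4)(9 13)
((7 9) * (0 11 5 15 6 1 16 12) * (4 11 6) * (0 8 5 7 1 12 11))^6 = ((0 6 12 8 5 15 4)(1 16 11 7 9))^6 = (0 4 15 5 8 12 6)(1 16 11 7 9)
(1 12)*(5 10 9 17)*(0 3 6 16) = [3, 12, 2, 6, 4, 10, 16, 7, 8, 17, 9, 11, 1, 13, 14, 15, 0, 5] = (0 3 6 16)(1 12)(5 10 9 17)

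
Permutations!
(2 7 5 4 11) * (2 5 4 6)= (2 7 4 11 5 6)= [0, 1, 7, 3, 11, 6, 2, 4, 8, 9, 10, 5]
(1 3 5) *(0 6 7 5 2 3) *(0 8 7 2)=[6, 8, 3, 0, 4, 1, 2, 5, 7]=(0 6 2 3)(1 8 7 5)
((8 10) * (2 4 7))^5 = (2 7 4)(8 10)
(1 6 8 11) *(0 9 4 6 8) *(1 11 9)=(11)(0 1 8 9 4 6)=[1, 8, 2, 3, 6, 5, 0, 7, 9, 4, 10, 11]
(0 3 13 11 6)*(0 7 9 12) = [3, 1, 2, 13, 4, 5, 7, 9, 8, 12, 10, 6, 0, 11] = (0 3 13 11 6 7 9 12)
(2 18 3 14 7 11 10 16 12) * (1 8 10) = (1 8 10 16 12 2 18 3 14 7 11) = [0, 8, 18, 14, 4, 5, 6, 11, 10, 9, 16, 1, 2, 13, 7, 15, 12, 17, 3]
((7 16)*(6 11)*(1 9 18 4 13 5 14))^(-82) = (1 18 13 14 9 4 5)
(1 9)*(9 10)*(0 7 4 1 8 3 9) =(0 7 4 1 10)(3 9 8) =[7, 10, 2, 9, 1, 5, 6, 4, 3, 8, 0]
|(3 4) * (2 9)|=|(2 9)(3 4)|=2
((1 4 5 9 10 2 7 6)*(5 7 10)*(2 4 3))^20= ((1 3 2 10 4 7 6)(5 9))^20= (1 6 7 4 10 2 3)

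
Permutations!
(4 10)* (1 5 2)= [0, 5, 1, 3, 10, 2, 6, 7, 8, 9, 4]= (1 5 2)(4 10)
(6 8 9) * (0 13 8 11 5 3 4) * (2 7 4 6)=(0 13 8 9 2 7 4)(3 6 11 5)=[13, 1, 7, 6, 0, 3, 11, 4, 9, 2, 10, 5, 12, 8]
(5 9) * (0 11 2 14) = (0 11 2 14)(5 9) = [11, 1, 14, 3, 4, 9, 6, 7, 8, 5, 10, 2, 12, 13, 0]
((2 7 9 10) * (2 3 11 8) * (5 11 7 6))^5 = ((2 6 5 11 8)(3 7 9 10))^5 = (11)(3 7 9 10)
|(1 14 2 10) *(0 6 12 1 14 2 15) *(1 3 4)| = 10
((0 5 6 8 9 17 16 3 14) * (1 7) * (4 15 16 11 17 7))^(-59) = (0 5 6 8 9 7 1 4 15 16 3 14)(11 17)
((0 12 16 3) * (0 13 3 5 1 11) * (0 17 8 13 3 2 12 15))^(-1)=(0 15)(1 5 16 12 2 13 8 17 11)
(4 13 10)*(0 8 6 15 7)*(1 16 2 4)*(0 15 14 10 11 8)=(1 16 2 4 13 11 8 6 14 10)(7 15)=[0, 16, 4, 3, 13, 5, 14, 15, 6, 9, 1, 8, 12, 11, 10, 7, 2]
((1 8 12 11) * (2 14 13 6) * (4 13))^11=((1 8 12 11)(2 14 4 13 6))^11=(1 11 12 8)(2 14 4 13 6)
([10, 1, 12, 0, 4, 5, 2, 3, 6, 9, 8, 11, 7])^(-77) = [6, 1, 3, 8, 4, 5, 7, 10, 12, 9, 2, 11, 0]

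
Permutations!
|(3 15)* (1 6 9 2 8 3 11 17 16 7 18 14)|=13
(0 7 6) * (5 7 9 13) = (0 9 13 5 7 6) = [9, 1, 2, 3, 4, 7, 0, 6, 8, 13, 10, 11, 12, 5]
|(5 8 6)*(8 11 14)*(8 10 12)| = 7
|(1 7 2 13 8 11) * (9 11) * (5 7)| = |(1 5 7 2 13 8 9 11)| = 8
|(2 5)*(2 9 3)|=|(2 5 9 3)|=4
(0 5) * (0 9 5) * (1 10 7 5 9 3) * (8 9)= (1 10 7 5 3)(8 9)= [0, 10, 2, 1, 4, 3, 6, 5, 9, 8, 7]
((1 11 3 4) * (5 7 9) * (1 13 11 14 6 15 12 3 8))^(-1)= ((1 14 6 15 12 3 4 13 11 8)(5 7 9))^(-1)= (1 8 11 13 4 3 12 15 6 14)(5 9 7)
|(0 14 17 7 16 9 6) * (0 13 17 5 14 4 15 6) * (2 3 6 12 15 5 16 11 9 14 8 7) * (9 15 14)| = 55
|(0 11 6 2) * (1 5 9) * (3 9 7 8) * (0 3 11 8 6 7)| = 10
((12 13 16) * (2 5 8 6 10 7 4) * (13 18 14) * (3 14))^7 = (3 14 13 16 12 18)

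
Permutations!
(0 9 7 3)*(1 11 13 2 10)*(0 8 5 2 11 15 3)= [9, 15, 10, 8, 4, 2, 6, 0, 5, 7, 1, 13, 12, 11, 14, 3]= (0 9 7)(1 15 3 8 5 2 10)(11 13)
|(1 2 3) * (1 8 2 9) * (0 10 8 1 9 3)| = 4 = |(0 10 8 2)(1 3)|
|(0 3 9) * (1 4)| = 6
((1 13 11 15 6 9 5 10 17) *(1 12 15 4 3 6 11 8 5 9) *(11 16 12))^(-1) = (1 6 3 4 11 17 10 5 8 13)(12 16 15)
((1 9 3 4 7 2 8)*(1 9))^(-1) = (2 7 4 3 9 8)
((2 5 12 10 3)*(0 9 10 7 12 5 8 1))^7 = (7 12)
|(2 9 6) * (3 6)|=4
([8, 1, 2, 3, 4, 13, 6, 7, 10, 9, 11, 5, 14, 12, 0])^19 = [11, 1, 2, 3, 4, 14, 6, 7, 5, 9, 13, 12, 8, 0, 10]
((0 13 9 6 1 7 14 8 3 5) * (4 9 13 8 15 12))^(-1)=((0 8 3 5)(1 7 14 15 12 4 9 6))^(-1)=(0 5 3 8)(1 6 9 4 12 15 14 7)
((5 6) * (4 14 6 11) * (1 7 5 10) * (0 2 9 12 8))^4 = ((0 2 9 12 8)(1 7 5 11 4 14 6 10))^4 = (0 8 12 9 2)(1 4)(5 6)(7 14)(10 11)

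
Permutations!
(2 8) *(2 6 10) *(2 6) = (2 8)(6 10) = [0, 1, 8, 3, 4, 5, 10, 7, 2, 9, 6]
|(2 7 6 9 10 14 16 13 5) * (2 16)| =6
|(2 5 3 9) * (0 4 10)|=|(0 4 10)(2 5 3 9)|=12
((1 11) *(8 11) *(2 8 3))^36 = (1 3 2 8 11)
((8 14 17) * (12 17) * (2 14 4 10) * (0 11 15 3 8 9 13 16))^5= (0 4 17 11 10 9 15 2 13 3 14 16 8 12)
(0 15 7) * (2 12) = (0 15 7)(2 12) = [15, 1, 12, 3, 4, 5, 6, 0, 8, 9, 10, 11, 2, 13, 14, 7]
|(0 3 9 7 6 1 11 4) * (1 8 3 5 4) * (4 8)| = |(0 5 8 3 9 7 6 4)(1 11)| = 8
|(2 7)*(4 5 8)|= 6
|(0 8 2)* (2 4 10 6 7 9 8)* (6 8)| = |(0 2)(4 10 8)(6 7 9)| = 6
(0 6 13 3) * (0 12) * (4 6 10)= (0 10 4 6 13 3 12)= [10, 1, 2, 12, 6, 5, 13, 7, 8, 9, 4, 11, 0, 3]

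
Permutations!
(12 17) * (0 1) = [1, 0, 2, 3, 4, 5, 6, 7, 8, 9, 10, 11, 17, 13, 14, 15, 16, 12] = (0 1)(12 17)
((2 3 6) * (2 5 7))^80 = ((2 3 6 5 7))^80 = (7)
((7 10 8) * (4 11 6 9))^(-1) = (4 9 6 11)(7 8 10)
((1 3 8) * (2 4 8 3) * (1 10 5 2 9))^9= ((1 9)(2 4 8 10 5))^9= (1 9)(2 5 10 8 4)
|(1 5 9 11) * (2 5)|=5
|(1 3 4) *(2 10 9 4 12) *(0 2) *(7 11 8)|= |(0 2 10 9 4 1 3 12)(7 11 8)|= 24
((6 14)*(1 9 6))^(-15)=((1 9 6 14))^(-15)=(1 9 6 14)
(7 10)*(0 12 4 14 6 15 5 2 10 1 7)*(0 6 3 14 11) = (0 12 4 11)(1 7)(2 10 6 15 5)(3 14) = [12, 7, 10, 14, 11, 2, 15, 1, 8, 9, 6, 0, 4, 13, 3, 5]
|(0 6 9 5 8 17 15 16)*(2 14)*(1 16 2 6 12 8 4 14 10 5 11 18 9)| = 39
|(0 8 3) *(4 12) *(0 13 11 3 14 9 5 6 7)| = |(0 8 14 9 5 6 7)(3 13 11)(4 12)| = 42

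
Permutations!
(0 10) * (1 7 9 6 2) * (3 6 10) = (0 3 6 2 1 7 9 10) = [3, 7, 1, 6, 4, 5, 2, 9, 8, 10, 0]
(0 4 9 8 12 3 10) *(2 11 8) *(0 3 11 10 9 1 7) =[4, 7, 10, 9, 1, 5, 6, 0, 12, 2, 3, 8, 11] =(0 4 1 7)(2 10 3 9)(8 12 11)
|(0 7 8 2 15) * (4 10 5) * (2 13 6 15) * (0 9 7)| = |(4 10 5)(6 15 9 7 8 13)| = 6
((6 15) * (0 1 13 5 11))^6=(15)(0 1 13 5 11)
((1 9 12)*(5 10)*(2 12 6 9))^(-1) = ((1 2 12)(5 10)(6 9))^(-1) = (1 12 2)(5 10)(6 9)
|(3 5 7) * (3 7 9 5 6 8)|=6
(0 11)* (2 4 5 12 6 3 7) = (0 11)(2 4 5 12 6 3 7) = [11, 1, 4, 7, 5, 12, 3, 2, 8, 9, 10, 0, 6]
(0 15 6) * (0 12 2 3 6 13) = (0 15 13)(2 3 6 12) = [15, 1, 3, 6, 4, 5, 12, 7, 8, 9, 10, 11, 2, 0, 14, 13]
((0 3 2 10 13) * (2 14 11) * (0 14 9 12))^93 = ((0 3 9 12)(2 10 13 14 11))^93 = (0 3 9 12)(2 14 10 11 13)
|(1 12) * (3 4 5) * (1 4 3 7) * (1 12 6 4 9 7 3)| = 15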